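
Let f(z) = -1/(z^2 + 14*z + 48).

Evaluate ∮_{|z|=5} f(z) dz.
By the residue theorem, ∮_C f(z) dz = 2πi · (sum of the residues of f at the poles inside |z| = 5).

The denominator factors as (z + 8)*(z + 6), so the singularities of f are simple poles at z = -8, z = -6.
  |-8|² = 64 > 25 = 5², so this pole is outside the contour.
  |-6|² = 36 > 25 = 5², so this pole is outside the contour.

No pole lies inside the contour, so f is analytic on and inside C and the integral is 0 (Cauchy's theorem).

Final answer: 0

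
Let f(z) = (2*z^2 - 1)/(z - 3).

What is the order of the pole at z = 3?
Factor the denominator:
  z - 3 = (z - 3)

The numerator P(z) = 2*z^2 - 1 has P(3) = 17 ≠ 0, so no factor of (z - 3) cancels.
Near z = 3 we can therefore write f(z) = g(z)/(z - 3) with g analytic at 3 and g(3) ≠ 0 (g is just the numerator).

Hence z = 3 is a pole of order 1.

Final answer: 1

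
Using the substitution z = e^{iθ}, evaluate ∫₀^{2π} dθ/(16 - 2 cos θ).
Call the integral J. The integrand is 2π-periodic and we integrate over a full period, so shifting θ does not change the value (θ → θ + π flips the sign of the trig term). Hence
  J = ∫₀^{2π} dθ/(16 + 2 cos θ).
Put z = e^{iθ}: then cos θ = (z + 1/z)/2, dθ = dz/(iz), and z runs once counterclockwise around |z| = 1:
  J = ∮_{|z|=1} 1/(16 + 2*(z + 1/z)/2) · dz/(iz) = (2/i) ∮_{|z|=1} dz/(2*z^2 + 32*z + 2).
The roots of 2*z^2 + 32*z + 2 are z = (-16 ± sqrt(16^2 - 2^2))/2, with sqrt(252) = 6*sqrt(7); their product is 1, so only z₊ = -8 + 3*sqrt(7) lies inside the unit circle (z₋ = -8 - 3*sqrt(7) lies outside).
z₊ is a simple zero of q(z) = 2*z^2 + 32*z + 2, so Res(1/q, z₊) = 1/q'(z₊) with q'(z) = 4*z + 32; and q'(z₊) = 2*(z₊ - z₋) = 12*sqrt(7).
Therefore J = (2/i) · 2πi · 1/(12*sqrt(7)) = 2*pi/(6*sqrt(7)) = sqrt(7)*pi/21

Final answer: sqrt(7)*pi/21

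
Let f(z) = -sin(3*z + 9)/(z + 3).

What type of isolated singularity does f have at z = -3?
Let u = z + 3. The argument of sin is 3*z + 9 = 3u, so
  f = -sin(3u)/u = -((3u) - (3u)^3/6 + ...)/u = -3 + (9/2)*u^2 - ...
The Laurent expansion about u = 0 has no negative powers; equivalently lim_{z→-3} f(z) = -3 exists and is finite.
So the singularity is removable.

Final answer: removable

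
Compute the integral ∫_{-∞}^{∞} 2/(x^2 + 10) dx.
Let f(z) = 2/(z^2 + 10). The denominator has no real zeros and deg Q - deg P = 2 ≥ 2, so the integral of f over the upper semicircle |z| = R tends to 0 as R → ∞. Closing the contour in the upper half-plane,
  ∫_{-∞}^{∞} f(x) dx = 2πi · Σ Res(f, z_k)  over the poles with Im z_k > 0.

Zeros of the denominator: z^2 + 10 = 0 gives z = ±sqrt(10)*I.
Upper half-plane: z = sqrt(10)*I (simple).

Each pole is a simple zero of Q(z) = z^2 + 10, so Res(f, z₀) = P(z₀)/Q'(z₀) with P(z) = 2, Q'(z) = 2*z:
  Res(f, sqrt(10)*I) = (2)/(2*sqrt(10)*I) = -sqrt(10)*I/10

∫_{-∞}^{∞} f(x) dx = 2πi · (-sqrt(10)*I/10) = sqrt(10)*pi/5

Final answer: sqrt(10)*pi/5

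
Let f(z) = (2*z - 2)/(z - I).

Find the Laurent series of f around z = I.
Put w = z - (I), i.e. z = w + I. The denominator is w, so it suffices to rewrite the numerator in powers of w.

P(z) = 2*z - 2
P(w + I) = -2 + 2*I + 2*w

Dividing each term by w:
  f = (-2 + 2*I)/w + 2

Substituting back w = z - I:
  f(z) = (-2 + 2*I)/(z - I) + 2

The series is finite because the numerator is a polynomial; the negative powers form the principal part, and the coefficient of 1/(z - I) gives Res(f, I) = -2 + 2*I.

Final answer: (-2 + 2*I)/(z - I) + 2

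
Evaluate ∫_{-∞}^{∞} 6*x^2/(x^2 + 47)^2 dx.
Let f(z) = 6*z^2/(z^2 + 47)^2. The denominator has no real zeros and deg Q - deg P = 2 ≥ 2, so the integral of f over the upper semicircle |z| = R tends to 0 as R → ∞. Closing the contour in the upper half-plane,
  ∫_{-∞}^{∞} f(x) dx = 2πi · Σ Res(f, z_k)  over the poles with Im z_k > 0.

Zeros of the denominator: z^2 + 47 = 0 gives z = ±sqrt(47)*I.
Upper half-plane: z = sqrt(47)*I (a pole of order 2).

Write f(z) = g(z)/(z - sqrt(47)*I)^2 with g(z) = 6*z^2/(z + sqrt(47)*I)^2. For a double pole, Res(f, z₀) = g'(z₀):
  g'(z) = 12*sqrt(47)*I*z/(z + sqrt(47)*I)^3
  Res(f, sqrt(47)*I) = g'(sqrt(47)*I) = -3*sqrt(47)*I/94

∫_{-∞}^{∞} f(x) dx = 2πi · (-3*sqrt(47)*I/94) = 3*sqrt(47)*pi/47

Final answer: 3*sqrt(47)*pi/47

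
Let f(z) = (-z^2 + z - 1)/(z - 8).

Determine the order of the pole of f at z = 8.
1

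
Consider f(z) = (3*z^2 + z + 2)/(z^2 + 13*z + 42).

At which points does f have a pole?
The singularities of f are the zeros of the denominator. Factoring,
  z^2 + 13*z + 42 = (z + 6)*(z + 7)
so the candidates are z = -6, z = -7.

Check the numerator P(z) = 3*z^2 + z + 2 at each one:
  P(-6) = 104 ≠ 0, so z = -6 is a (simple) pole.
  P(-7) = 142 ≠ 0, so z = -7 is a (simple) pole.

Poles of f: {-7, -6}

Final answer: {-7, -6}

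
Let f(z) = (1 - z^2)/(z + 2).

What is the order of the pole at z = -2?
1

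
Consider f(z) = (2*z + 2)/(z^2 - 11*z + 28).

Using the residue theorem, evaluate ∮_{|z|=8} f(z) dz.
4*I*pi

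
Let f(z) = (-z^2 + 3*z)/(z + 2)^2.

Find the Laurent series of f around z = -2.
-10/(z + 2)^2 + 7/(z + 2) - 1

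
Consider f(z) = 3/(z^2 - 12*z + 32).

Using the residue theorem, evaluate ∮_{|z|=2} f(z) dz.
By the residue theorem, ∮_C f(z) dz = 2πi · (sum of the residues of f at the poles inside |z| = 2).

The denominator factors as (z - 8)*(z - 4), so the singularities of f are simple poles at z = 8, z = 4.
  |8|² = 64 > 4 = 2², so this pole is outside the contour.
  |4|² = 16 > 4 = 2², so this pole is outside the contour.

No pole lies inside the contour, so f is analytic on and inside C and the integral is 0 (Cauchy's theorem).

Final answer: 0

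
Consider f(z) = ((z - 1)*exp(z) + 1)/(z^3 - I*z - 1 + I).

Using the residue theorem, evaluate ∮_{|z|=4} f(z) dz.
By the residue theorem, ∮_C f(z) dz = 2πi · (sum of the residues of f at the poles inside |z| = 4).

The denominator factors as (z + 1 + I)*(z - I)*(z - 1), so the singularities of f are simple poles at z = -1 - I, z = I, z = 1.
  |-1 - I|² = 2 < 16 = 4², so this pole is inside the contour.
  |I|² = 1 < 16 = 4², so this pole is inside the contour.
  |1|² = 1 < 16 = 4², so this pole is inside the contour.

With P(z) = (z - 1)*exp(z) + 1 and Q(z) = z^3 - I*z - 1 + I, each pole is simple, so Res(f, z₀) = P(z₀)/Q'(z₀) with Q'(z) = 3*z^2 - I.
  Res(f, -1 - I) = P(-1 - I)/Q'(-1 - I) = (1 + (-2 - I)*exp(-1 - I))/(5*I) = -I/5 + (-1/5 + 2*I/5)*exp(-1 - I)
  Res(f, I) = P(I)/Q'(I) = (1 + (-1 + I)*exp(I))/(-3 - I) = -3/10 + (1/5 - 2*I/5)*exp(I) + I/10
  Res(f, 1) = P(1)/Q'(1) = (1)/(3 - I) = 3/10 + I/10

Sum of residues inside C: (1/5 - 2*I/5)*exp(I) + (-1/5 + 2*I/5)*exp(-1 - I)
∮_C f(z) dz = 2πi · ((1/5 - 2*I/5)*exp(I) + (-1/5 + 2*I/5)*exp(-1 - I)) = pi*(-4/5 - 2*I/5)*exp(-1 - I) + pi*(4/5 + 2*I/5)*exp(I)

Final answer: pi*(-4/5 - 2*I/5)*exp(-1 - I) + pi*(4/5 + 2*I/5)*exp(I)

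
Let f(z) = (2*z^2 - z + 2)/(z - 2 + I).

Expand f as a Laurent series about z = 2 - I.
Put w = z - (2 - I), i.e. z = w + 2 - I. The denominator is w, so it suffices to rewrite the numerator in powers of w.

P(z) = 2*z^2 - z + 2
P(w + 2 - I) = 6 - 7*I + (7 - 4*I)*w + 2*w^2

Dividing each term by w:
  f = (6 - 7*I)/w + 7 - 4*I + 2*w

Substituting back w = z - 2 + I:
  f(z) = (6 - 7*I)/(z - 2 + I) + 7 - 4*I + 2*(z - 2 + I)

The series is finite because the numerator is a polynomial; the negative powers form the principal part, and the coefficient of 1/(z - 2 + I) gives Res(f, 2 - I) = 6 - 7*I.

Final answer: (6 - 7*I)/(z - 2 + I) + 7 - 4*I + 2*(z - 2 + I)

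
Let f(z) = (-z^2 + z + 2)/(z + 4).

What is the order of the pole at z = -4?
1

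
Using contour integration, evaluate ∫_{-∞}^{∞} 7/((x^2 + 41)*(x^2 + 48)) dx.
pi*(-41*sqrt(3) + 12*sqrt(41))/492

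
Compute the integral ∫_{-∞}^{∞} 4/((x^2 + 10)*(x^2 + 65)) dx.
Let f(z) = 4/((z^2 + 10)*(z^2 + 65)). The denominator has no real zeros and deg Q - deg P = 4 ≥ 2, so the integral of f over the upper semicircle |z| = R tends to 0 as R → ∞. Closing the contour in the upper half-plane,
  ∫_{-∞}^{∞} f(x) dx = 2πi · Σ Res(f, z_k)  over the poles with Im z_k > 0.

Zeros of the denominator: z^2 + 10 = 0 gives z = ±sqrt(10)*I; z^2 + 65 = 0 gives z = ±sqrt(65)*I.
Upper half-plane: z = sqrt(10)*I, z = sqrt(65)*I (simple).

Each pole is a simple zero of Q(z) = z^4 + 75*z^2 + 650, so Res(f, z₀) = P(z₀)/Q'(z₀) with P(z) = 4, Q'(z) = 4*z^3 + 150*z:
  Res(f, sqrt(10)*I) = (4)/(110*sqrt(10)*I) = -sqrt(10)*I/275
  Res(f, sqrt(65)*I) = (4)/(-110*sqrt(65)*I) = 2*sqrt(65)*I/3575

Sum of residues: I*(-13*sqrt(10) + 2*sqrt(65))/3575
∫_{-∞}^{∞} f(x) dx = 2πi · (I*(-13*sqrt(10) + 2*sqrt(65))/3575) = 2*pi*(-2*sqrt(65) + 13*sqrt(10))/3575

Final answer: 2*pi*(-2*sqrt(65) + 13*sqrt(10))/3575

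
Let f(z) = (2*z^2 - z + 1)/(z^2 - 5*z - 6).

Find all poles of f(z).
The singularities of f are the zeros of the denominator. Factoring,
  z^2 - 5*z - 6 = (z - 6)*(z + 1)
so the candidates are z = 6, z = -1.

Check the numerator P(z) = 2*z^2 - z + 1 at each one:
  P(6) = 67 ≠ 0, so z = 6 is a (simple) pole.
  P(-1) = 4 ≠ 0, so z = -1 is a (simple) pole.

Poles of f: {-1, 6}

Final answer: {-1, 6}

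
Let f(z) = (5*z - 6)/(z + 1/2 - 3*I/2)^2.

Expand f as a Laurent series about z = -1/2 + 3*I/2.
(-17/2 + 15*I/2)/(z + 1/2 - 3*I/2)^2 + 5/(z + 1/2 - 3*I/2)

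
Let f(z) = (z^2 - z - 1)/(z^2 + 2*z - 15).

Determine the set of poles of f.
The singularities of f are the zeros of the denominator. Factoring,
  z^2 + 2*z - 15 = (z - 3)*(z + 5)
so the candidates are z = 3, z = -5.

Check the numerator P(z) = z^2 - z - 1 at each one:
  P(3) = 5 ≠ 0, so z = 3 is a (simple) pole.
  P(-5) = 29 ≠ 0, so z = -5 is a (simple) pole.

Poles of f: {-5, 3}

Final answer: {-5, 3}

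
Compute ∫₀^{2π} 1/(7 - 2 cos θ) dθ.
Call the integral J. The integrand is 2π-periodic and we integrate over a full period, so shifting θ does not change the value (θ → θ + π flips the sign of the trig term). Hence
  J = ∫₀^{2π} dθ/(7 + 2 cos θ).
Put z = e^{iθ}: then cos θ = (z + 1/z)/2, dθ = dz/(iz), and z runs once counterclockwise around |z| = 1:
  J = ∮_{|z|=1} 1/(7 + 2*(z + 1/z)/2) · dz/(iz) = (2/i) ∮_{|z|=1} dz/(2*z^2 + 14*z + 2).
The roots of 2*z^2 + 14*z + 2 are z = (-7 ± sqrt(7^2 - 2^2))/2, with sqrt(45) = 3*sqrt(5); their product is 1, so only z₊ = -7/2 + 3*sqrt(5)/2 lies inside the unit circle (z₋ = -7/2 - 3*sqrt(5)/2 lies outside).
z₊ is a simple zero of q(z) = 2*z^2 + 14*z + 2, so Res(1/q, z₊) = 1/q'(z₊) with q'(z) = 4*z + 14; and q'(z₊) = 2*(z₊ - z₋) = 6*sqrt(5).
Therefore J = (2/i) · 2πi · 1/(6*sqrt(5)) = 2*pi/(3*sqrt(5)) = 2*sqrt(5)*pi/15

Final answer: 2*sqrt(5)*pi/15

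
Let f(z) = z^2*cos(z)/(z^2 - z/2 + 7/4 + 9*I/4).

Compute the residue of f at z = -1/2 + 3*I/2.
Write f(z) = P(z)/Q(z) with P(z) = z^2*cos(z) and Q(z) = z^2 - z/2 + 7/4 + 9*I/4.
The denominator factors as Q(z) = (z + 1/2 - 3*I/2)*(z - 1 + 3*I/2), so z = -1/2 + 3*I/2 is a simple zero of Q and P is analytic there; z = -1/2 + 3*I/2 is therefore a simple pole and
  Res(f, z₀) = P(z₀)/Q'(z₀).

Q'(z) = 2*z - 1/2, so Q'(-1/2 + 3*I/2) = -3/2 + 3*I.
P(-1/2 + 3*I/2) = (-2 - 3*I/2)*cos(1/2 - 3*I/2).

Res(f, -1/2 + 3*I/2) = ((-2 - 3*I/2)*cos(1/2 - 3*I/2))/(-3/2 + 3*I) = (-2/15 + 11*I/15)*cos(1/2 - 3*I/2)

Final answer: (-2/15 + 11*I/15)*cos(1/2 - 3*I/2)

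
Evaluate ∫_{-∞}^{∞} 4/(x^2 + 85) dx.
Let f(z) = 4/(z^2 + 85). The denominator has no real zeros and deg Q - deg P = 2 ≥ 2, so the integral of f over the upper semicircle |z| = R tends to 0 as R → ∞. Closing the contour in the upper half-plane,
  ∫_{-∞}^{∞} f(x) dx = 2πi · Σ Res(f, z_k)  over the poles with Im z_k > 0.

Zeros of the denominator: z^2 + 85 = 0 gives z = ±sqrt(85)*I.
Upper half-plane: z = sqrt(85)*I (simple).

Each pole is a simple zero of Q(z) = z^2 + 85, so Res(f, z₀) = P(z₀)/Q'(z₀) with P(z) = 4, Q'(z) = 2*z:
  Res(f, sqrt(85)*I) = (4)/(2*sqrt(85)*I) = -2*sqrt(85)*I/85

∫_{-∞}^{∞} f(x) dx = 2πi · (-2*sqrt(85)*I/85) = 4*sqrt(85)*pi/85

Final answer: 4*sqrt(85)*pi/85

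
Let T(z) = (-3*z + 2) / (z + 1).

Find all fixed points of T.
{-sqrt(6) - 2, -2 + sqrt(6)}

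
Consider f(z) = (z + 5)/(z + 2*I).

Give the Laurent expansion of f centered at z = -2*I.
Put w = z - (-2*I), i.e. z = w - 2*I. The denominator is w, so it suffices to rewrite the numerator in powers of w.

P(z) = z + 5
P(w - 2*I) = 5 - 2*I + w

Dividing each term by w:
  f = (5 - 2*I)/w + 1

Substituting back w = z + 2*I:
  f(z) = (5 - 2*I)/(z + 2*I) + 1

The series is finite because the numerator is a polynomial; the negative powers form the principal part, and the coefficient of 1/(z + 2*I) gives Res(f, -2*I) = 5 - 2*I.

Final answer: (5 - 2*I)/(z + 2*I) + 1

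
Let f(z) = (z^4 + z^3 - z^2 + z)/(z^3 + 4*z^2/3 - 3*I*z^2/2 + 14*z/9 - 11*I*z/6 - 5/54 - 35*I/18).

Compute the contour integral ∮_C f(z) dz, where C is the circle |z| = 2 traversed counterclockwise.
By the residue theorem, ∮_C f(z) dz = 2πi · (sum of the residues of f at the poles inside |z| = 2).

The denominator factors as (z + 1/3 - I)*(z + 2/3 + I)*(z + 1/3 - 3*I/2), so the singularities of f are simple poles at z = -1/3 + I, z = -2/3 - I, z = -1/3 + 3*I/2.
  |-1/3 + I|² = 10/9 < 4 = 2², so this pole is inside the contour.
  |-2/3 - I|² = 13/9 < 4 = 2², so this pole is inside the contour.
  |-1/3 + 3*I/2|² = 85/36 < 4 = 2², so this pole is inside the contour.

With P(z) = z^4 + z^3 - z^2 + z and Q(z) = z^3 + 4*z^2/3 - 3*I*z^2/2 + 14*z/9 - 11*I*z/6 - 5/54 - 35*I/18, each pole is simple, so Res(f, z₀) = P(z₀)/Q'(z₀) with Q'(z) = 3*z^2 + 8*z/3 - 3*I*z + 14/9 - 11*I/6.
  Res(f, -1/3 + I) = P(-1/3 + I)/Q'(-1/3 + I) = (151/81 + 59*I/27)/(1 - I/6) = 54/37 + 2426*I/999
  Res(f, -2/3 - I) = P(-2/3 - I)/Q'(-2/3 - I) = (10/81 - 112*I/27)/(-44/9 + 3*I/2) = -19904/76257 + 19532*I/25419
  Res(f, -1/3 + 3*I/2) = P(-1/3 + 3*I/2)/Q'(-1/3 + 3*I/2) = (9841/1296 + 281*I/72)/(-5/4 + I/6) = -45833/8244 - 23888*I/6183

Sum of residues inside C: -157/36 - 2*I/3
∮_C f(z) dz = 2πi · (-157/36 - 2*I/3) = pi*(4/3 - 157*I/18)

Final answer: pi*(4/3 - 157*I/18)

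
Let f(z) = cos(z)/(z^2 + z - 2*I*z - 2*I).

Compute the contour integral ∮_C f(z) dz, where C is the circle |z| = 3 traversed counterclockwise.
pi*(-4/5 - 2*I/5)*cos(1) + pi*(4/5 + 2*I/5)*cosh(2)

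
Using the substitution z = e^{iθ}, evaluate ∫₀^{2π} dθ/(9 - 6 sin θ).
Call the integral J. The integrand is 2π-periodic and we integrate over a full period, so shifting θ does not change the value (θ → θ + π/2 turns sin θ into cos θ; θ → θ + π flips the sign of the trig term). Hence
  J = ∫₀^{2π} dθ/(9 + 6 cos θ).
Put z = e^{iθ}: then cos θ = (z + 1/z)/2, dθ = dz/(iz), and z runs once counterclockwise around |z| = 1:
  J = ∮_{|z|=1} 1/(9 + 6*(z + 1/z)/2) · dz/(iz) = (2/i) ∮_{|z|=1} dz/(6*z^2 + 18*z + 6).
The roots of 6*z^2 + 18*z + 6 are z = (-9 ± sqrt(9^2 - 6^2))/6, with sqrt(45) = 3*sqrt(5); their product is 1, so only z₊ = -3/2 + sqrt(5)/2 lies inside the unit circle (z₋ = -3/2 - sqrt(5)/2 lies outside).
z₊ is a simple zero of q(z) = 6*z^2 + 18*z + 6, so Res(1/q, z₊) = 1/q'(z₊) with q'(z) = 12*z + 18; and q'(z₊) = 6*(z₊ - z₋) = 6*sqrt(5).
Therefore J = (2/i) · 2πi · 1/(6*sqrt(5)) = 2*pi/(3*sqrt(5)) = 2*sqrt(5)*pi/15

Final answer: 2*sqrt(5)*pi/15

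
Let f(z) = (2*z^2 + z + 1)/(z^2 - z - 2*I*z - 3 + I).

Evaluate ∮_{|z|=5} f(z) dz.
pi*(-8 + 6*I)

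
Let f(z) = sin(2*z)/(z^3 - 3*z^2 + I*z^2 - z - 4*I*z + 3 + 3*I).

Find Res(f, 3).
(2/17 - I/34)*sin(6)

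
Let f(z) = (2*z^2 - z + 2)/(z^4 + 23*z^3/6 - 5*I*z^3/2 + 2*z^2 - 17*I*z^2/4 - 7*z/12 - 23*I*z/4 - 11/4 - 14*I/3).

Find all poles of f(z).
{-3 + 2*I, -1 + I/2, -1/2 - I, 2/3 + I}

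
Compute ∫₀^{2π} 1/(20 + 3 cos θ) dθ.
Let J = ∫₀^{2π} dθ/(20 + 3 cos θ).
Put z = e^{iθ}: then cos θ = (z + 1/z)/2, dθ = dz/(iz), and z runs once counterclockwise around |z| = 1:
  J = ∮_{|z|=1} 1/(20 + 3*(z + 1/z)/2) · dz/(iz) = (2/i) ∮_{|z|=1} dz/(3*z^2 + 40*z + 3).
The roots of 3*z^2 + 40*z + 3 are z = (-20 ± sqrt(20^2 - 3^2))/3, with sqrt(391) = sqrt(391); their product is 1, so only z₊ = -20/3 + sqrt(391)/3 lies inside the unit circle (z₋ = -20/3 - sqrt(391)/3 lies outside).
z₊ is a simple zero of q(z) = 3*z^2 + 40*z + 3, so Res(1/q, z₊) = 1/q'(z₊) with q'(z) = 6*z + 40; and q'(z₊) = 3*(z₊ - z₋) = 2*sqrt(391).
Therefore J = (2/i) · 2πi · 1/(2*sqrt(391)) = 2*pi/(sqrt(391)) = 2*sqrt(391)*pi/391

Final answer: 2*sqrt(391)*pi/391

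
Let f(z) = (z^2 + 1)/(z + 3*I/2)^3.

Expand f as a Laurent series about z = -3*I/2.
-5/(4*(z + 3*I/2)^3) - 3*I/(z + 3*I/2)^2 + 1/(z + 3*I/2)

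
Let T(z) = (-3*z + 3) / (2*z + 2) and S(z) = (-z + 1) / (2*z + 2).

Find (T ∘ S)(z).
(9*z + 3)/(2*z + 6)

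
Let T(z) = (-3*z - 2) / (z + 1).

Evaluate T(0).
Substitute z = 0:
  numerator:   -3*(0) - 2 = -2
  denominator: (0) + 1 = 1
T(0) = (-2)/(1) = -2

Final answer: -2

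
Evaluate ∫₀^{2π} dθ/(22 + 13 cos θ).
2*sqrt(35)*pi/105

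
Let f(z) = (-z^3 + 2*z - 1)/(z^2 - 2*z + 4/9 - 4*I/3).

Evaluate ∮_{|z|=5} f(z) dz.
By the residue theorem, ∮_C f(z) dz = 2πi · (sum of the residues of f at the poles inside |z| = 5).

The denominator factors as (z - 2 - 2*I/3)*(z + 2*I/3), so the singularities of f are simple poles at z = 2 + 2*I/3, z = -2*I/3.
  |2 + 2*I/3|² = 40/9 < 25 = 5², so this pole is inside the contour.
  |-2*I/3|² = 4/9 < 25 = 5², so this pole is inside the contour.

With P(z) = -z^3 + 2*z - 1 and Q(z) = z^2 - 2*z + 4/9 - 4*I/3, each pole is simple, so Res(f, z₀) = P(z₀)/Q'(z₀) with Q'(z) = 2*z - 2.
  Res(f, 2 + 2*I/3) = P(2 + 2*I/3)/Q'(2 + 2*I/3) = (-7/3 - 172*I/27)/(2 + 4*I/3) = -41/18 - 5*I/3
  Res(f, -2*I/3) = P(-2*I/3)/Q'(-2*I/3) = (-1 - 44*I/27)/(-2 - 4*I/3) = 13/18 + I/3

Sum of residues inside C: -14/9 - 4*I/3
∮_C f(z) dz = 2πi · (-14/9 - 4*I/3) = pi*(8/3 - 28*I/9)

Final answer: pi*(8/3 - 28*I/9)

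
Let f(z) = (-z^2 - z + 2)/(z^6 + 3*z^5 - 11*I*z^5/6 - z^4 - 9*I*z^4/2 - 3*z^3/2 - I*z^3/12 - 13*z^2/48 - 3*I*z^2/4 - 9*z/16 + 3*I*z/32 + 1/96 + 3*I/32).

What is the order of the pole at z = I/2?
Factor the denominator:
  z^6 + 3*z^5 - 11*I*z^5/6 - z^4 - 9*I*z^4/2 - 3*z^3/2 - I*z^3/12 - 13*z^2/48 - 3*I*z^2/4 - 9*z/16 + 3*I*z/32 + 1/96 + 3*I/32 = (z - I/2)^4*(z + 3 - I/3)*(z + I/2)

The numerator P(z) = -z^2 - z + 2 has P(I/2) = 9/4 - I/2 ≠ 0, so no factor of (z - I/2) cancels.
Near z = I/2 we can therefore write f(z) = g(z)/(z - I/2)^4 with g analytic at I/2 and g(I/2) ≠ 0 (g is the numerator divided by the remaining denominator factors).

Hence z = I/2 is a pole of order 4.

Final answer: 4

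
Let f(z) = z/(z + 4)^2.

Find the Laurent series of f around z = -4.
Put w = z - (-4), i.e. z = w - 4. The denominator is w^2, so it suffices to rewrite the numerator in powers of w.

P(z) = z
P(w - 4) = -4 + w

Dividing each term by w^2:
  f = -4/w^2 + 1/w

Substituting back w = z + 4:
  f(z) = -4/(z + 4)^2 + 1/(z + 4)

The series is finite because the numerator is a polynomial; the negative powers form the principal part, and the coefficient of 1/(z + 4) gives Res(f, -4) = 1.

Final answer: -4/(z + 4)^2 + 1/(z + 4)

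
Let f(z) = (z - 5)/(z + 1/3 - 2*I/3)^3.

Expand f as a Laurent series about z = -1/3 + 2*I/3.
Put w = z - (-1/3 + 2*I/3), i.e. z = w - 1/3 + 2*I/3. The denominator is w^3, so it suffices to rewrite the numerator in powers of w.

P(z) = z - 5
P(w - 1/3 + 2*I/3) = -16/3 + 2*I/3 + w

Dividing each term by w^3:
  f = (-16/3 + 2*I/3)/w^3 + 1/w^2

Substituting back w = z + 1/3 - 2*I/3:
  f(z) = (-16/3 + 2*I/3)/(z + 1/3 - 2*I/3)^3 + 1/(z + 1/3 - 2*I/3)^2

The series is finite because the numerator is a polynomial; the negative powers form the principal part.

Final answer: (-16/3 + 2*I/3)/(z + 1/3 - 2*I/3)^3 + 1/(z + 1/3 - 2*I/3)^2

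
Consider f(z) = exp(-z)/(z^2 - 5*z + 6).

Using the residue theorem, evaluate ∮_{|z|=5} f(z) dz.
By the residue theorem, ∮_C f(z) dz = 2πi · (sum of the residues of f at the poles inside |z| = 5).

The denominator factors as (z - 2)*(z - 3), so the singularities of f are simple poles at z = 2, z = 3.
  |2|² = 4 < 25 = 5², so this pole is inside the contour.
  |3|² = 9 < 25 = 5², so this pole is inside the contour.

With P(z) = exp(-z) and Q(z) = z^2 - 5*z + 6, each pole is simple, so Res(f, z₀) = P(z₀)/Q'(z₀) with Q'(z) = 2*z - 5.
  Res(f, 2) = P(2)/Q'(2) = (exp(-2))/(-1) = -exp(-2)
  Res(f, 3) = P(3)/Q'(3) = (exp(-3))/(1) = exp(-3)

Sum of residues inside C: -exp(-2) + exp(-3)
∮_C f(z) dz = 2πi · (-exp(-2) + exp(-3)) = -2*I*pi*exp(-2) + 2*I*pi*exp(-3)

Final answer: -2*I*pi*exp(-2) + 2*I*pi*exp(-3)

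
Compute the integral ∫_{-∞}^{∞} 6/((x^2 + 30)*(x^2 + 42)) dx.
Let f(z) = 6/((z^2 + 30)*(z^2 + 42)). The denominator has no real zeros and deg Q - deg P = 4 ≥ 2, so the integral of f over the upper semicircle |z| = R tends to 0 as R → ∞. Closing the contour in the upper half-plane,
  ∫_{-∞}^{∞} f(x) dx = 2πi · Σ Res(f, z_k)  over the poles with Im z_k > 0.

Zeros of the denominator: z^2 + 30 = 0 gives z = ±sqrt(30)*I; z^2 + 42 = 0 gives z = ±sqrt(42)*I.
Upper half-plane: z = sqrt(30)*I, z = sqrt(42)*I (simple).

Each pole is a simple zero of Q(z) = z^4 + 72*z^2 + 1260, so Res(f, z₀) = P(z₀)/Q'(z₀) with P(z) = 6, Q'(z) = 4*z^3 + 144*z:
  Res(f, sqrt(30)*I) = (6)/(24*sqrt(30)*I) = -sqrt(30)*I/120
  Res(f, sqrt(42)*I) = (6)/(-24*sqrt(42)*I) = sqrt(42)*I/168

Sum of residues: I*(-sqrt(30)/120 + sqrt(42)/168)
∫_{-∞}^{∞} f(x) dx = 2πi · (I*(-sqrt(30)/120 + sqrt(42)/168)) = pi*(-5*sqrt(42) + 7*sqrt(30))/420

Final answer: pi*(-5*sqrt(42) + 7*sqrt(30))/420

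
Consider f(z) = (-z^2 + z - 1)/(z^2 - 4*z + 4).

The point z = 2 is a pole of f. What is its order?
Factor the denominator:
  z^2 - 4*z + 4 = (z - 2)^2

The numerator P(z) = -z^2 + z - 1 has P(2) = -3 ≠ 0, so no factor of (z - 2) cancels.
Near z = 2 we can therefore write f(z) = g(z)/(z - 2)^2 with g analytic at 2 and g(2) ≠ 0 (g is just the numerator).

Hence z = 2 is a pole of order 2.

Final answer: 2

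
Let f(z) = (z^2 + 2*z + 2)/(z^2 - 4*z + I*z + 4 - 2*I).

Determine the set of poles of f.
The singularities of f are the zeros of the denominator. Factoring,
  z^2 - 4*z + I*z + 4 - 2*I = (z - 2)*(z - 2 + I)
so the candidates are z = 2, z = 2 - I.

Check the numerator P(z) = z^2 + 2*z + 2 at each one:
  P(2) = 10 ≠ 0, so z = 2 is a (simple) pole.
  P(2 - I) = 9 - 6*I ≠ 0, so z = 2 - I is a (simple) pole.

Poles of f: {2 - I, 2}

Final answer: {2 - I, 2}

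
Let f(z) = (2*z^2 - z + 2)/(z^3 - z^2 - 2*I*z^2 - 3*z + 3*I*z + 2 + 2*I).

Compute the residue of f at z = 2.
4/5 + 4*I/5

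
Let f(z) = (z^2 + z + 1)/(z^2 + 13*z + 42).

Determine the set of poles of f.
{-7, -6}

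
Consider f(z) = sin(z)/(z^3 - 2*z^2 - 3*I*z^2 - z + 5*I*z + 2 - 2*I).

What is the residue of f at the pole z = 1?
Write f(z) = P(z)/Q(z) with P(z) = sin(z) and Q(z) = z^3 - 2*z^2 - 3*I*z^2 - z + 5*I*z + 2 - 2*I.
The denominator factors as Q(z) = (z - 1)*(z - 2*I)*(z - 1 - I), so z = 1 is a simple zero of Q and P is analytic there; z = 1 is therefore a simple pole and
  Res(f, z₀) = P(z₀)/Q'(z₀).

Q'(z) = 3*z^2 - 4*z - 6*I*z - 1 + 5*I, so Q'(1) = -2 - I.
P(1) = sin(1).

Res(f, 1) = (sin(1))/(-2 - I) = (-2/5 + I/5)*sin(1)

Final answer: (-2/5 + I/5)*sin(1)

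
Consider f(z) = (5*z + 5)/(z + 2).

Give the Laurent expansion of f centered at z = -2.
-5/(z + 2) + 5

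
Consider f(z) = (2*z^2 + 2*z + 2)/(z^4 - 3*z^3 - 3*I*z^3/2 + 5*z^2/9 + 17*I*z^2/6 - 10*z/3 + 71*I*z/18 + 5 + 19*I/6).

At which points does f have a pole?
The singularities of f are the zeros of the denominator. Factoring,
  z^4 - 3*z^3 - 3*I*z^3/2 + 5*z^2/9 + 17*I*z^2/6 - 10*z/3 + 71*I*z/18 + 5 + 19*I/6 = (z - I)*(z + 2/3 + I)*(z - 3)*(z - 2/3 - 3*I/2)
so the candidates are z = I, z = -2/3 - I, z = 3, z = 2/3 + 3*I/2.

Check the numerator P(z) = 2*z^2 + 2*z + 2 at each one:
  P(I) = 2*I ≠ 0, so z = I is a (simple) pole.
  P(-2/3 - I) = -4/9 + 2*I/3 ≠ 0, so z = -2/3 - I is a (simple) pole.
  P(3) = 26 ≠ 0, so z = 3 is a (simple) pole.
  P(2/3 + 3*I/2) = -5/18 + 7*I ≠ 0, so z = 2/3 + 3*I/2 is a (simple) pole.

Poles of f: {-2/3 - I, I, 2/3 + 3*I/2, 3}

Final answer: {-2/3 - I, I, 2/3 + 3*I/2, 3}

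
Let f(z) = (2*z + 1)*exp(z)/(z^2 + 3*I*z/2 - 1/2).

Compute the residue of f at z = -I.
Write f(z) = P(z)/Q(z) with P(z) = (2*z + 1)*exp(z) and Q(z) = z^2 + 3*I*z/2 - 1/2.
The denominator factors as Q(z) = (z + I)*(z + I/2), so z = -I is a simple zero of Q and P is analytic there; z = -I is therefore a simple pole and
  Res(f, z₀) = P(z₀)/Q'(z₀).

Q'(z) = 2*z + 3*I/2, so Q'(-I) = -I/2.
P(-I) = (1 - 2*I)*exp(-I).

Res(f, -I) = ((1 - 2*I)*exp(-I))/(-I/2) = (4 + 2*I)*exp(-I)

Final answer: (4 + 2*I)*exp(-I)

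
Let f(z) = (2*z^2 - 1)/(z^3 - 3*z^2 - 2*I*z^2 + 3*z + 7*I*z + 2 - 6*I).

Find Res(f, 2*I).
Write f(z) = P(z)/Q(z) with P(z) = 2*z^2 - 1 and Q(z) = z^3 - 3*z^2 - 2*I*z^2 + 3*z + 7*I*z + 2 - 6*I.
The denominator factors as Q(z) = (z - 1 - I)*(z - 2*I)*(z - 2 + I), so z = 2*I is a simple zero of Q and P is analytic there; z = 2*I is therefore a simple pole and
  Res(f, z₀) = P(z₀)/Q'(z₀).

Q'(z) = 3*z^2 - 6*z - 4*I*z + 3 + 7*I, so Q'(2*I) = -1 - 5*I.
P(2*I) = -9.

Res(f, 2*I) = (-9)/(-1 - 5*I) = 9/26 - 45*I/26

Final answer: 9/26 - 45*I/26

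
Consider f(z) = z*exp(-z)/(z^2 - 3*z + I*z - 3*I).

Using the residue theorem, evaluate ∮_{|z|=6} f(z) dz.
By the residue theorem, ∮_C f(z) dz = 2πi · (sum of the residues of f at the poles inside |z| = 6).

The denominator factors as (z + I)*(z - 3), so the singularities of f are simple poles at z = -I, z = 3.
  |-I|² = 1 < 36 = 6², so this pole is inside the contour.
  |3|² = 9 < 36 = 6², so this pole is inside the contour.

With P(z) = z*exp(-z) and Q(z) = z^2 - 3*z + I*z - 3*I, each pole is simple, so Res(f, z₀) = P(z₀)/Q'(z₀) with Q'(z) = 2*z - 3 + I.
  Res(f, -I) = P(-I)/Q'(-I) = (-I*exp(I))/(-3 - I) = (1/10 + 3*I/10)*exp(I)
  Res(f, 3) = P(3)/Q'(3) = (3*exp(-3))/(3 + I) = (9/10 - 3*I/10)*exp(-3)

Sum of residues inside C: (9/10 - 3*I/10)*exp(-3) + (1/10 + 3*I/10)*exp(I)
∮_C f(z) dz = 2πi · ((9/10 - 3*I/10)*exp(-3) + (1/10 + 3*I/10)*exp(I)) = pi*(-3/5 + I/5)*exp(I) + pi*(3/5 + 9*I/5)*exp(-3)

Final answer: pi*(-3/5 + I/5)*exp(I) + pi*(3/5 + 9*I/5)*exp(-3)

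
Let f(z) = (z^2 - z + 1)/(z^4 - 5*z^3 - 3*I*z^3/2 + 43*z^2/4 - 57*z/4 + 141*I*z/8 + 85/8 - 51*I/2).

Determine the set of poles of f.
The singularities of f are the zeros of the denominator. Factoring,
  z^4 - 5*z^3 - 3*I*z^3/2 + 43*z^2/4 - 57*z/4 + 141*I*z/8 + 85/8 - 51*I/2 = (z - 2 - I/2)*(z - 2 - 3*I)*(z + 1 + 3*I/2)*(z - 2 + I/2)
so the candidates are z = 2 + I/2, z = 2 + 3*I, z = -1 - 3*I/2, z = 2 - I/2.

Check the numerator P(z) = z^2 - z + 1 at each one:
  P(2 + I/2) = 11/4 + 3*I/2 ≠ 0, so z = 2 + I/2 is a (simple) pole.
  P(2 + 3*I) = -6 + 9*I ≠ 0, so z = 2 + 3*I is a (simple) pole.
  P(-1 - 3*I/2) = 3/4 + 9*I/2 ≠ 0, so z = -1 - 3*I/2 is a (simple) pole.
  P(2 - I/2) = 11/4 - 3*I/2 ≠ 0, so z = 2 - I/2 is a (simple) pole.

Poles of f: {-1 - 3*I/2, 2 - I/2, 2 + I/2, 2 + 3*I}

Final answer: {-1 - 3*I/2, 2 - I/2, 2 + I/2, 2 + 3*I}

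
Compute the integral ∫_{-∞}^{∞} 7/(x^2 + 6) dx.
Let f(z) = 7/(z^2 + 6). The denominator has no real zeros and deg Q - deg P = 2 ≥ 2, so the integral of f over the upper semicircle |z| = R tends to 0 as R → ∞. Closing the contour in the upper half-plane,
  ∫_{-∞}^{∞} f(x) dx = 2πi · Σ Res(f, z_k)  over the poles with Im z_k > 0.

Zeros of the denominator: z^2 + 6 = 0 gives z = ±sqrt(6)*I.
Upper half-plane: z = sqrt(6)*I (simple).

Each pole is a simple zero of Q(z) = z^2 + 6, so Res(f, z₀) = P(z₀)/Q'(z₀) with P(z) = 7, Q'(z) = 2*z:
  Res(f, sqrt(6)*I) = (7)/(2*sqrt(6)*I) = -7*sqrt(6)*I/12

∫_{-∞}^{∞} f(x) dx = 2πi · (-7*sqrt(6)*I/12) = 7*sqrt(6)*pi/6

Final answer: 7*sqrt(6)*pi/6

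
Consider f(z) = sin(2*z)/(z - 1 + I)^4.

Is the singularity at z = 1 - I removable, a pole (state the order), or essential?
pole of order 4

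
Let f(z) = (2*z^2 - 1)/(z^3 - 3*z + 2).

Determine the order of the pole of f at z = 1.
Factor the denominator:
  z^3 - 3*z + 2 = (z - 1)^2*(z + 2)

The numerator P(z) = 2*z^2 - 1 has P(1) = 1 ≠ 0, so no factor of (z - 1) cancels.
Near z = 1 we can therefore write f(z) = g(z)/(z - 1)^2 with g analytic at 1 and g(1) ≠ 0 (g is the numerator divided by the remaining denominator factors).

Hence z = 1 is a pole of order 2.

Final answer: 2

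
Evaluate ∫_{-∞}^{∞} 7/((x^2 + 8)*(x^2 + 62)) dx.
Let f(z) = 7/((z^2 + 8)*(z^2 + 62)). The denominator has no real zeros and deg Q - deg P = 4 ≥ 2, so the integral of f over the upper semicircle |z| = R tends to 0 as R → ∞. Closing the contour in the upper half-plane,
  ∫_{-∞}^{∞} f(x) dx = 2πi · Σ Res(f, z_k)  over the poles with Im z_k > 0.

Zeros of the denominator: z^2 + 62 = 0 gives z = ±sqrt(62)*I; z^2 + 8 = 0 gives z = ±2*sqrt(2)*I.
Upper half-plane: z = 2*sqrt(2)*I, z = sqrt(62)*I (simple).

Each pole is a simple zero of Q(z) = z^4 + 70*z^2 + 496, so Res(f, z₀) = P(z₀)/Q'(z₀) with P(z) = 7, Q'(z) = 4*z^3 + 140*z:
  Res(f, 2*sqrt(2)*I) = (7)/(216*sqrt(2)*I) = -7*sqrt(2)*I/432
  Res(f, sqrt(62)*I) = (7)/(-108*sqrt(62)*I) = 7*sqrt(62)*I/6696

Sum of residues: 7*I*(-31*sqrt(2) + 2*sqrt(62))/13392
∫_{-∞}^{∞} f(x) dx = 2πi · (7*I*(-31*sqrt(2) + 2*sqrt(62))/13392) = 7*pi*(-2*sqrt(62) + 31*sqrt(2))/6696

Final answer: 7*pi*(-2*sqrt(62) + 31*sqrt(2))/6696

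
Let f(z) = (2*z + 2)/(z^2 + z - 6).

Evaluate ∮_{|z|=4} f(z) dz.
By the residue theorem, ∮_C f(z) dz = 2πi · (sum of the residues of f at the poles inside |z| = 4).

The denominator factors as (z - 2)*(z + 3), so the singularities of f are simple poles at z = 2, z = -3.
  |2|² = 4 < 16 = 4², so this pole is inside the contour.
  |-3|² = 9 < 16 = 4², so this pole is inside the contour.

With P(z) = 2*z + 2 and Q(z) = z^2 + z - 6, each pole is simple, so Res(f, z₀) = P(z₀)/Q'(z₀) with Q'(z) = 2*z + 1.
  Res(f, 2) = P(2)/Q'(2) = (6)/(5) = 6/5
  Res(f, -3) = P(-3)/Q'(-3) = (-4)/(-5) = 4/5

Sum of residues inside C: 2
∮_C f(z) dz = 2πi · (2) = 4*I*pi

Final answer: 4*I*pi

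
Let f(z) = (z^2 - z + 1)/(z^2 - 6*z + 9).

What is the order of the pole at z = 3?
2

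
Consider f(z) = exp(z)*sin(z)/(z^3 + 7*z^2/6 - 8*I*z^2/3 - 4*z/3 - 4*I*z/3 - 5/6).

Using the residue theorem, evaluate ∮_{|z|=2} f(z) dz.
pi*(-9/82 + 81*I/82)*exp(1/3 + 2*I/3)*sin(1/3 + 2*I/3) + pi*(-384/697 + 504*I/697)*exp(-1/2)*sin(1/2)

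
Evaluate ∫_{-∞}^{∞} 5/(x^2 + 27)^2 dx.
Let f(z) = 5/(z^2 + 27)^2. The denominator has no real zeros and deg Q - deg P = 4 ≥ 2, so the integral of f over the upper semicircle |z| = R tends to 0 as R → ∞. Closing the contour in the upper half-plane,
  ∫_{-∞}^{∞} f(x) dx = 2πi · Σ Res(f, z_k)  over the poles with Im z_k > 0.

Zeros of the denominator: z^2 + 27 = 0 gives z = ±3*sqrt(3)*I.
Upper half-plane: z = 3*sqrt(3)*I (a pole of order 2).

Write f(z) = g(z)/(z - 3*sqrt(3)*I)^2 with g(z) = 5/(z + 3*sqrt(3)*I)^2. For a double pole, Res(f, z₀) = g'(z₀):
  g'(z) = -10/(z + 3*sqrt(3)*I)^3
  Res(f, 3*sqrt(3)*I) = g'(3*sqrt(3)*I) = -5*sqrt(3)*I/972

∫_{-∞}^{∞} f(x) dx = 2πi · (-5*sqrt(3)*I/972) = 5*sqrt(3)*pi/486

Final answer: 5*sqrt(3)*pi/486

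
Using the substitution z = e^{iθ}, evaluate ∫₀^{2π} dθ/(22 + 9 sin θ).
2*sqrt(403)*pi/403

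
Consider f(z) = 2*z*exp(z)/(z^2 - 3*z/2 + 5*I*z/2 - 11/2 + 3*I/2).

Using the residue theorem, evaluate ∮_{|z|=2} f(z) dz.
By the residue theorem, ∮_C f(z) dz = 2πi · (sum of the residues of f at the poles inside |z| = 2).

The denominator factors as (z + 3/2 + I/2)*(z - 3 + 2*I), so the singularities of f are simple poles at z = -3/2 - I/2, z = 3 - 2*I.
  |-3/2 - I/2|² = 5/2 < 4 = 2², so this pole is inside the contour.
  |3 - 2*I|² = 13 > 4 = 2², so this pole is outside the contour.

With P(z) = 2*z*exp(z) and Q(z) = z^2 - 3*z/2 + 5*I*z/2 - 11/2 + 3*I/2, each pole is simple, so Res(f, z₀) = P(z₀)/Q'(z₀) with Q'(z) = 2*z - 3/2 + 5*I/2.
  Res(f, -3/2 - I/2) = P(-3/2 - I/2)/Q'(-3/2 - I/2) = ((-3 - I)*exp(-3/2 - I/2))/(-9/2 + 3*I/2) = (8/15 + 2*I/5)*exp(-3/2 - I/2)

∮_C f(z) dz = 2πi · ((8/15 + 2*I/5)*exp(-3/2 - I/2)) = pi*(-4/5 + 16*I/15)*exp(-3/2 - I/2)

Final answer: pi*(-4/5 + 16*I/15)*exp(-3/2 - I/2)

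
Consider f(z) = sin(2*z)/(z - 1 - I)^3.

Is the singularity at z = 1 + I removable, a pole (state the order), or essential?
Write f(z) = g(z)/(z - 1 - I)^3 with g(z) = sin(2*z).
g is entire and g(1 + I) = sin(2 + 2*I) ≠ 0, so no factor of (z - 1 - I) cancels: the Laurent expansion of f about z = 1 + I starts at the power -3, i.e. lim_{z→z₀} (z - z₀)^3 f(z) = sin(2 + 2*I) is finite and nonzero.
So z = 1 + I is a pole of order 3.

Final answer: pole of order 3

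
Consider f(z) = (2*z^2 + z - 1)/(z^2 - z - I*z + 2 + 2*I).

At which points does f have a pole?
The singularities of f are the zeros of the denominator. Factoring,
  z^2 - z - I*z + 2 + 2*I = (z - 2*I)*(z - 1 + I)
so the candidates are z = 2*I, z = 1 - I.

Check the numerator P(z) = 2*z^2 + z - 1 at each one:
  P(2*I) = -9 + 2*I ≠ 0, so z = 2*I is a (simple) pole.
  P(1 - I) = -5*I ≠ 0, so z = 1 - I is a (simple) pole.

Poles of f: {2*I, 1 - I}

Final answer: {2*I, 1 - I}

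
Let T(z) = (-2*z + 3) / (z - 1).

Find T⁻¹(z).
Set w = T(z) = (-2*z + 3) / (z - 1) and solve for z:
  w*(z - 1) = -2*z + 3
  -w + z*(w + 2) - 3 = 0
  z*(w + 2) = w + 3
  z = (-w - 3)/(-w - 2)
Renaming the variable, T⁻¹(z) = (-z - 3)/(-z - 2) = (z + 3)/(z + 2).
(Check: ad - bc = -1 ≠ 0, so T is invertible.)

Final answer: (z + 3)/(z + 2)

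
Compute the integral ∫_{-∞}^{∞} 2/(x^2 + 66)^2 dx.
Let f(z) = 2/(z^2 + 66)^2. The denominator has no real zeros and deg Q - deg P = 4 ≥ 2, so the integral of f over the upper semicircle |z| = R tends to 0 as R → ∞. Closing the contour in the upper half-plane,
  ∫_{-∞}^{∞} f(x) dx = 2πi · Σ Res(f, z_k)  over the poles with Im z_k > 0.

Zeros of the denominator: z^2 + 66 = 0 gives z = ±sqrt(66)*I.
Upper half-plane: z = sqrt(66)*I (a pole of order 2).

Write f(z) = g(z)/(z - sqrt(66)*I)^2 with g(z) = 2/(z + sqrt(66)*I)^2. For a double pole, Res(f, z₀) = g'(z₀):
  g'(z) = -4/(z + sqrt(66)*I)^3
  Res(f, sqrt(66)*I) = g'(sqrt(66)*I) = -sqrt(66)*I/8712

∫_{-∞}^{∞} f(x) dx = 2πi · (-sqrt(66)*I/8712) = sqrt(66)*pi/4356

Final answer: sqrt(66)*pi/4356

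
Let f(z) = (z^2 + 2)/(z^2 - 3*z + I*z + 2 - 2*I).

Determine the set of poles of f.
The singularities of f are the zeros of the denominator. Factoring,
  z^2 - 3*z + I*z + 2 - 2*I = (z - 1 + I)*(z - 2)
so the candidates are z = 1 - I, z = 2.

Check the numerator P(z) = z^2 + 2 at each one:
  P(1 - I) = 2 - 2*I ≠ 0, so z = 1 - I is a (simple) pole.
  P(2) = 6 ≠ 0, so z = 2 is a (simple) pole.

Poles of f: {1 - I, 2}

Final answer: {1 - I, 2}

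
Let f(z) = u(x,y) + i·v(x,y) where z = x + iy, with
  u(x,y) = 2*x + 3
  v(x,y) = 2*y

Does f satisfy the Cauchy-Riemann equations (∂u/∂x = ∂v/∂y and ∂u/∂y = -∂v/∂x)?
∂u/∂x = 2
∂v/∂y = 2
∂u/∂y = 0
∂v/∂x = 0
∂u/∂x = ∂v/∂y and ∂u/∂y = -∂v/∂x hold identically; f is analytic.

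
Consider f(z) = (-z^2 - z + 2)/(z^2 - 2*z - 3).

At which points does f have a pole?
The singularities of f are the zeros of the denominator. Factoring,
  z^2 - 2*z - 3 = (z - 3)*(z + 1)
so the candidates are z = 3, z = -1.

Check the numerator P(z) = -z^2 - z + 2 at each one:
  P(3) = -10 ≠ 0, so z = 3 is a (simple) pole.
  P(-1) = 2 ≠ 0, so z = -1 is a (simple) pole.

Poles of f: {-1, 3}

Final answer: {-1, 3}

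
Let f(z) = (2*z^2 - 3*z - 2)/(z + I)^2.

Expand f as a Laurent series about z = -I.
(-4 + 3*I)/(z + I)^2 + (-3 - 4*I)/(z + I) + 2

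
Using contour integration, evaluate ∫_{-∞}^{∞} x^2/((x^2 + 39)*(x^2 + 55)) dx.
pi*(-sqrt(39) + sqrt(55))/16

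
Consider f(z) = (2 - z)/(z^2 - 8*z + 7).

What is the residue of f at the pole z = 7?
Write f(z) = P(z)/Q(z) with P(z) = 2 - z and Q(z) = z^2 - 8*z + 7.
The denominator factors as Q(z) = (z - 1)*(z - 7), so z = 7 is a simple zero of Q and P is analytic there; z = 7 is therefore a simple pole and
  Res(f, z₀) = P(z₀)/Q'(z₀).

Q'(z) = 2*z - 8, so Q'(7) = 6.
P(7) = -5.

Res(f, 7) = (-5)/(6) = -5/6

Final answer: -5/6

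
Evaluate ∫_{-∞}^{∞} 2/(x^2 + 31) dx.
Let f(z) = 2/(z^2 + 31). The denominator has no real zeros and deg Q - deg P = 2 ≥ 2, so the integral of f over the upper semicircle |z| = R tends to 0 as R → ∞. Closing the contour in the upper half-plane,
  ∫_{-∞}^{∞} f(x) dx = 2πi · Σ Res(f, z_k)  over the poles with Im z_k > 0.

Zeros of the denominator: z^2 + 31 = 0 gives z = ±sqrt(31)*I.
Upper half-plane: z = sqrt(31)*I (simple).

Each pole is a simple zero of Q(z) = z^2 + 31, so Res(f, z₀) = P(z₀)/Q'(z₀) with P(z) = 2, Q'(z) = 2*z:
  Res(f, sqrt(31)*I) = (2)/(2*sqrt(31)*I) = -sqrt(31)*I/31

∫_{-∞}^{∞} f(x) dx = 2πi · (-sqrt(31)*I/31) = 2*sqrt(31)*pi/31

Final answer: 2*sqrt(31)*pi/31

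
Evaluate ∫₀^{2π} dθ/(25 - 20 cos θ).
2*pi/15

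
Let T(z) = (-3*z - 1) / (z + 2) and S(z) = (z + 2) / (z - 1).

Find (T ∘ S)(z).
(T ∘ S)(z) = T(S(z)) = ((-3)*S(z) + (-1))/((1)*S(z) + (2)). Multiply numerator and denominator by z - 1:
  numerator:   (-3)*(z + 2) + (-1)*(z - 1) = -4*z - 5
  denominator: (1)*(z + 2) + (2)*(z - 1) = 3*z
(T ∘ S)(z) = (-4*z - 5)/(3*z)

Final answer: (-4*z - 5)/(3*z)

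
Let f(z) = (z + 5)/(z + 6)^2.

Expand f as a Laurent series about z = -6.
Put w = z - (-6), i.e. z = w - 6. The denominator is w^2, so it suffices to rewrite the numerator in powers of w.

P(z) = z + 5
P(w - 6) = -1 + w

Dividing each term by w^2:
  f = -1/w^2 + 1/w

Substituting back w = z + 6:
  f(z) = -1/(z + 6)^2 + 1/(z + 6)

The series is finite because the numerator is a polynomial; the negative powers form the principal part, and the coefficient of 1/(z + 6) gives Res(f, -6) = 1.

Final answer: -1/(z + 6)^2 + 1/(z + 6)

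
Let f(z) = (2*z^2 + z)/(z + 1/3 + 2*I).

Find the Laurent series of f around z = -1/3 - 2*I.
Put w = z - (-1/3 - 2*I), i.e. z = w - 1/3 - 2*I. The denominator is w, so it suffices to rewrite the numerator in powers of w.

P(z) = 2*z^2 + z
P(w - 1/3 - 2*I) = -73/9 + 2*I/3 + (-1/3 - 8*I)*w + 2*w^2

Dividing each term by w:
  f = (-73/9 + 2*I/3)/w - 1/3 - 8*I + 2*w

Substituting back w = z + 1/3 + 2*I:
  f(z) = (-73/9 + 2*I/3)/(z + 1/3 + 2*I) - 1/3 - 8*I + 2*(z + 1/3 + 2*I)

The series is finite because the numerator is a polynomial; the negative powers form the principal part, and the coefficient of 1/(z + 1/3 + 2*I) gives Res(f, -1/3 - 2*I) = -73/9 + 2*I/3.

Final answer: (-73/9 + 2*I/3)/(z + 1/3 + 2*I) - 1/3 - 8*I + 2*(z + 1/3 + 2*I)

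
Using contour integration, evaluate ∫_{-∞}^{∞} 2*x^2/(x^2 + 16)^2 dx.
Let f(z) = 2*z^2/(z^2 + 16)^2. The denominator has no real zeros and deg Q - deg P = 2 ≥ 2, so the integral of f over the upper semicircle |z| = R tends to 0 as R → ∞. Closing the contour in the upper half-plane,
  ∫_{-∞}^{∞} f(x) dx = 2πi · Σ Res(f, z_k)  over the poles with Im z_k > 0.

Zeros of the denominator: z^2 + 16 = 0 gives z = ±4*I.
Upper half-plane: z = 4*I (a pole of order 2).

Write f(z) = g(z)/(z - 4*I)^2 with g(z) = 2*z^2/(z + 4*I)^2. For a double pole, Res(f, z₀) = g'(z₀):
  g'(z) = 16*I*z/(z + 4*I)^3
  Res(f, 4*I) = g'(4*I) = -I/8

∫_{-∞}^{∞} f(x) dx = 2πi · (-I/8) = pi/4

Final answer: pi/4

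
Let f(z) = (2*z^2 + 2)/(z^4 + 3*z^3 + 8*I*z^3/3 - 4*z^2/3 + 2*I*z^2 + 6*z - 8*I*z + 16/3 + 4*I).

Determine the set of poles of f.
The singularities of f are the zeros of the denominator. Factoring,
  z^4 + 3*z^3 + 8*I*z^3/3 - 4*z^2/3 + 2*I*z^2 + 6*z - 8*I*z + 16/3 + 4*I = (z + 3 + I)*(z + 1 + 2*I)*(z - 1 - I)*(z + 2*I/3)
so the candidates are z = -3 - I, z = -1 - 2*I, z = 1 + I, z = -2*I/3.

Check the numerator P(z) = 2*z^2 + 2 at each one:
  P(-3 - I) = 18 + 12*I ≠ 0, so z = -3 - I is a (simple) pole.
  P(-1 - 2*I) = -4 + 8*I ≠ 0, so z = -1 - 2*I is a (simple) pole.
  P(1 + I) = 2 + 4*I ≠ 0, so z = 1 + I is a (simple) pole.
  P(-2*I/3) = 10/9 ≠ 0, so z = -2*I/3 is a (simple) pole.

Poles of f: {-3 - I, -1 - 2*I, -2*I/3, 1 + I}

Final answer: {-3 - I, -1 - 2*I, -2*I/3, 1 + I}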